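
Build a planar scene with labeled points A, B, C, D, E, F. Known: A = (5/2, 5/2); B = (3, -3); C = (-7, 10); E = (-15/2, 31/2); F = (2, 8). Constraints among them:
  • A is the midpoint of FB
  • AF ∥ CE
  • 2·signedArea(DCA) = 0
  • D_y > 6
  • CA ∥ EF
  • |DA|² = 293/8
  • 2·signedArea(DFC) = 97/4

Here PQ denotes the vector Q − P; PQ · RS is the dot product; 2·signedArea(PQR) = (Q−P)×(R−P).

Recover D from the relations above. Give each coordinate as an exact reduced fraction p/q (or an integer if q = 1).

1. D_x = -9/4  [2·signedArea(DCA) = 0 ∩ 2·signedArea(DFC) = 97/4]
2. D_y = 25/4  [2·signedArea(DCA) = 0 ∩ 2·signedArea(DFC) = 97/4]
   → D = (-9/4, 25/4)

D = (-9/4, 25/4)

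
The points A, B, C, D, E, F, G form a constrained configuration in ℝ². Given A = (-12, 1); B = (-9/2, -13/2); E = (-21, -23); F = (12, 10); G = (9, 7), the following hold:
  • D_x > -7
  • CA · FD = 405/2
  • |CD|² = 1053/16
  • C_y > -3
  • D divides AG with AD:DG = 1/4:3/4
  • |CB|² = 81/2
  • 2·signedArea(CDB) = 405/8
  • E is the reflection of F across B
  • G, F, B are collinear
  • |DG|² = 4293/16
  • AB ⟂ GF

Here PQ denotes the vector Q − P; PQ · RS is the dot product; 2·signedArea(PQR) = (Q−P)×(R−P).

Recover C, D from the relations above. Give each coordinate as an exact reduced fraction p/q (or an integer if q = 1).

1. D_x = -27/4  [D divides AG with AD:DG = 1/4:3/4]
2. D_y = 5/2  [D divides AG with AD:DG = 1/4:3/4]
   → D = (-27/4, 5/2)
3. C_x = 0  [CA · FD = 405/2 ∩ 2·signedArea(CDB) = 405/8]
4. C_y = -2  [CA · FD = 405/2 ∩ 2·signedArea(CDB) = 405/8]
   → C = (0, -2)

C = (0, -2)
D = (-27/4, 5/2)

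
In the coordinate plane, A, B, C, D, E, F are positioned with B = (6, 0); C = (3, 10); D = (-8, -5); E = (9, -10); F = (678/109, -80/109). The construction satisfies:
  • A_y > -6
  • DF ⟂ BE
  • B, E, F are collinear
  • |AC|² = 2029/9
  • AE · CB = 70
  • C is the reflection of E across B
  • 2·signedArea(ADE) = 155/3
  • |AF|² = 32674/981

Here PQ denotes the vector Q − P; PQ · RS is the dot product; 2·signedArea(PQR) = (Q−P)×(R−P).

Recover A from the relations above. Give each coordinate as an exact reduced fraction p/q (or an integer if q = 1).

A = (7/3, -5)

1. A_x = 7/3  [AE · CB = 70 ∩ 2·signedArea(ADE) = 155/3]
2. A_y = -5  [AE · CB = 70 ∩ 2·signedArea(ADE) = 155/3]
   → A = (7/3, -5)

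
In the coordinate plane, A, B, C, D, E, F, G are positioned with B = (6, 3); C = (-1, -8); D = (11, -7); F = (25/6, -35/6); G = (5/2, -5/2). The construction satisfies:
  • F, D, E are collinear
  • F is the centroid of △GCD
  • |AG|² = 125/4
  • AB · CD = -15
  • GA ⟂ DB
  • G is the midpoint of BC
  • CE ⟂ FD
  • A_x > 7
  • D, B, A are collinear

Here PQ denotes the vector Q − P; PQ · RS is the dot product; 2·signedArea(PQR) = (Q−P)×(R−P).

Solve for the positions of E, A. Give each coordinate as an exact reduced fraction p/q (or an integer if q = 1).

A = (15/2, 0)
E = (-171/346, -1743/346)

1. E_x = -171/346  [F, D, E are collinear ∩ CE ⟂ FD]
2. E_y = -1743/346  [F, D, E are collinear ∩ CE ⟂ FD]
   → E = (-171/346, -1743/346)
3. A_x = 15/2  [D, B, A are collinear ∩ GA ⟂ DB]
4. A_y = 0  [D, B, A are collinear ∩ GA ⟂ DB]
   → A = (15/2, 0)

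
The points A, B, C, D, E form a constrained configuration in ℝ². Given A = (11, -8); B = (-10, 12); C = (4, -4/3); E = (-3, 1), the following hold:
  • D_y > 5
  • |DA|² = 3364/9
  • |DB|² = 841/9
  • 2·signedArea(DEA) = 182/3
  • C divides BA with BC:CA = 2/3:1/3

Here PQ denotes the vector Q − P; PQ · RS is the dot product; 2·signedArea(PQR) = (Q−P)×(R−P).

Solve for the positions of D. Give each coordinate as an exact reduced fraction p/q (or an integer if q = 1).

1. D_x = -3  [line 9·x + 14·y + -143/3 = 0 ∩ |DA|² = 3364/9]
2. D_y = 16/3  [line 9·x + 14·y + -143/3 = 0 ∩ |DA|² = 3364/9]
   → D = (-3, 16/3)

D = (-3, 16/3)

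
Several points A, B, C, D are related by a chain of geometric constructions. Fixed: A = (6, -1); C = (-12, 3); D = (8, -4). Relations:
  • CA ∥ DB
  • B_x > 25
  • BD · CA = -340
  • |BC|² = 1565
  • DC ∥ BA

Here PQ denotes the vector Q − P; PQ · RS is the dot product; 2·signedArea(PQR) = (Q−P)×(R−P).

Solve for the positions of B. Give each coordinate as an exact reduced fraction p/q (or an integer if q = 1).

1. B_x = 26  [DC ∥ BA ∩ CA ∥ DB]
2. B_y = -8  [DC ∥ BA ∩ CA ∥ DB]
   → B = (26, -8)

B = (26, -8)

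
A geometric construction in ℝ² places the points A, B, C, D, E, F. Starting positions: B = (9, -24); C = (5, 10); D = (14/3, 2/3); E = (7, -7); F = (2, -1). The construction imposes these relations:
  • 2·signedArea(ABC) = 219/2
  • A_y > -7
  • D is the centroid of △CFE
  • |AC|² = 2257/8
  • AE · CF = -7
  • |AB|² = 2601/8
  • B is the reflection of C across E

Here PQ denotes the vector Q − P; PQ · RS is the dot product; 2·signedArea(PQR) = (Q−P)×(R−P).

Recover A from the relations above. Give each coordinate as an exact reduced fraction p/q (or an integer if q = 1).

1. A_x = 15/4  [2·signedArea(ABC) = 219/2 ∩ AE · CF = -7]
2. A_y = -27/4  [2·signedArea(ABC) = 219/2 ∩ AE · CF = -7]
   → A = (15/4, -27/4)

A = (15/4, -27/4)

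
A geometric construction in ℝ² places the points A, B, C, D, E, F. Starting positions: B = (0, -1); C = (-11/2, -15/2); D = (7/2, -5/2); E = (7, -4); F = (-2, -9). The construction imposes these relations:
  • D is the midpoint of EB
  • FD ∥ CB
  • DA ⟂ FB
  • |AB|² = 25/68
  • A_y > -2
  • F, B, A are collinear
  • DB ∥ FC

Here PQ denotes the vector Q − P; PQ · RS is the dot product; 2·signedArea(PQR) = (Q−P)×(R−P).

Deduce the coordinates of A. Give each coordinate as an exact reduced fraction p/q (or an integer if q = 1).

A = (-5/34, -27/17)

1. A_x = -5/34  [F, B, A are collinear ∩ DA ⟂ FB]
2. A_y = -27/17  [F, B, A are collinear ∩ DA ⟂ FB]
   → A = (-5/34, -27/17)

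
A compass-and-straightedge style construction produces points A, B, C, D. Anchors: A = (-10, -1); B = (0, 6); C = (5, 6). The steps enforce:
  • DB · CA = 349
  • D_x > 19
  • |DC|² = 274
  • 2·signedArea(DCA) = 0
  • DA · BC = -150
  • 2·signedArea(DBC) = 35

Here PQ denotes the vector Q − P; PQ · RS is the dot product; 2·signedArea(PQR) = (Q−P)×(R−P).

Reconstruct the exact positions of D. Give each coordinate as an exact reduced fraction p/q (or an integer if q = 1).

1. D_x = 20  [2·signedArea(DCA) = 0 ∩ 2·signedArea(DBC) = 35]
2. D_y = 13  [2·signedArea(DCA) = 0 ∩ 2·signedArea(DBC) = 35]
   → D = (20, 13)

D = (20, 13)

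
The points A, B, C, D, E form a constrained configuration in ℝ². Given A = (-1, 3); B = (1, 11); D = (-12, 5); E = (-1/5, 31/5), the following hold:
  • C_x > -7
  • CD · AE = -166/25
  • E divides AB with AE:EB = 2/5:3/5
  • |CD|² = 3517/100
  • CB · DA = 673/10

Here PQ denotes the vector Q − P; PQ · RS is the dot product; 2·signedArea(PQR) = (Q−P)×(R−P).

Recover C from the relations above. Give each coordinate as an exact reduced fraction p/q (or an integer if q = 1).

C = (-61/10, 28/5)

1. C_x = -61/10  [CB · DA = 673/10 ∩ CD · AE = -166/25]
2. C_y = 28/5  [CB · DA = 673/10 ∩ CD · AE = -166/25]
   → C = (-61/10, 28/5)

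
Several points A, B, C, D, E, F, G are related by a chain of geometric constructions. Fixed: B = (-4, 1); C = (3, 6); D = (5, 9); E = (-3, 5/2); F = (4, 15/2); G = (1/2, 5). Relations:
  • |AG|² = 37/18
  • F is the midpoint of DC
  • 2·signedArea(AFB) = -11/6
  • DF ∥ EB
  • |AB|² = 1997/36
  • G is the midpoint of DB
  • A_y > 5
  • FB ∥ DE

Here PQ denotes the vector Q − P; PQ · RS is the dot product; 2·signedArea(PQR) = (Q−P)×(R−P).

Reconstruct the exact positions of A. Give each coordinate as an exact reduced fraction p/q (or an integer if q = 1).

A = (5/3, 35/6)

1. A_x = 5/3  [line 13/2·x + -8·y + 215/6 = 0 ∩ |AG|² = 37/18]
2. A_y = 35/6  [line 13/2·x + -8·y + 215/6 = 0 ∩ |AG|² = 37/18]
   → A = (5/3, 35/6)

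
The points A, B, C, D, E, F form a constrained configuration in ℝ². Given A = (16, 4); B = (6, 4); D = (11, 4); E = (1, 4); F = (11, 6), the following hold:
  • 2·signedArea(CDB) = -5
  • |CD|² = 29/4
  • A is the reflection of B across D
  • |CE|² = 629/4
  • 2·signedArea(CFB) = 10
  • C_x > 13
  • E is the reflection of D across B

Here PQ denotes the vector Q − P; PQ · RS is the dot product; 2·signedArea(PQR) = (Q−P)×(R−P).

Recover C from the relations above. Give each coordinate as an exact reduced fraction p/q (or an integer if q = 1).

C = (27/2, 5)

1. C_x = 27/2  [2·signedArea(CFB) = 10 ∩ 2·signedArea(CDB) = -5]
2. C_y = 5  [2·signedArea(CFB) = 10 ∩ 2·signedArea(CDB) = -5]
   → C = (27/2, 5)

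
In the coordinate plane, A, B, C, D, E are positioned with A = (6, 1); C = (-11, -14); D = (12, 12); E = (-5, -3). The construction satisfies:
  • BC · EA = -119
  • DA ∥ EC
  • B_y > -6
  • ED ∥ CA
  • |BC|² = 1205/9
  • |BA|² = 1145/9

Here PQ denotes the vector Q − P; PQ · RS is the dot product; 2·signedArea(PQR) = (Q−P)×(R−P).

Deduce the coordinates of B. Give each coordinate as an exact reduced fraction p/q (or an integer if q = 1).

1. B_x = -10/3  [line -11·x + -4·y + -58 = 0 ∩ |BC|² = 1205/9]
2. B_y = -16/3  [line -11·x + -4·y + -58 = 0 ∩ |BC|² = 1205/9]
   → B = (-10/3, -16/3)

B = (-10/3, -16/3)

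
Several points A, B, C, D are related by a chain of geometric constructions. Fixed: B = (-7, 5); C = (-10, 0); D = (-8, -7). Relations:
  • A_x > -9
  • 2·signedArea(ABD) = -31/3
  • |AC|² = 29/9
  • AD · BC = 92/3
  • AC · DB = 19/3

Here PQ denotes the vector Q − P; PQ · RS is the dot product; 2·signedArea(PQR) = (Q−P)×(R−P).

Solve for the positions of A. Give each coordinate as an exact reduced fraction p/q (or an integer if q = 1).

A = (-25/3, -2/3)

1. A_x = -25/3  [AD · BC = 92/3 ∩ 2·signedArea(ABD) = -31/3]
2. A_y = -2/3  [AD · BC = 92/3 ∩ 2·signedArea(ABD) = -31/3]
   → A = (-25/3, -2/3)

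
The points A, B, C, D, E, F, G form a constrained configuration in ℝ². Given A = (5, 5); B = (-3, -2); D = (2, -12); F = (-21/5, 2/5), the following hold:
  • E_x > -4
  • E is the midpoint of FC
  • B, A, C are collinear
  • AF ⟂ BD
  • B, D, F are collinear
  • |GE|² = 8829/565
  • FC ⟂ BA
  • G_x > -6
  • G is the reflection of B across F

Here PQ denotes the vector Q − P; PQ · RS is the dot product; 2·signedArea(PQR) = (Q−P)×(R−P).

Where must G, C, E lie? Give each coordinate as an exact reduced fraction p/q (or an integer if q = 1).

C = (-1407/565, -878/565)
E = (-378/113, -326/565)
G = (-27/5, 14/5)

1. G_x = -27/5  [G is the reflection of B across F]
2. G_y = 14/5  [G is the reflection of B across F]
   → G = (-27/5, 14/5)
3. C_x = -1407/565  [B, A, C are collinear ∩ FC ⟂ BA]
4. C_y = -878/565  [B, A, C are collinear ∩ FC ⟂ BA]
   → C = (-1407/565, -878/565)
5. E_x = -378/113  [E is the midpoint of FC]
6. E_y = -326/565  [E is the midpoint of FC]
   → E = (-378/113, -326/565)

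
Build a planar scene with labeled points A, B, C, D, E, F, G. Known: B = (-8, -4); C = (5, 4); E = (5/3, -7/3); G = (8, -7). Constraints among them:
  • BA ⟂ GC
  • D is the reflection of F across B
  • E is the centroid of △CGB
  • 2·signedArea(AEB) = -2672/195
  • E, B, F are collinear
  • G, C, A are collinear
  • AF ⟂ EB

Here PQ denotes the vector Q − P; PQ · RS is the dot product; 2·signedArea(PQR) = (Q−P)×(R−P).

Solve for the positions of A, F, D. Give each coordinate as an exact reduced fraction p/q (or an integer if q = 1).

A = (797/130, -19/130)
D = (-1259101/56290, -72921/11258)
F = (358461/56290, -17143/11258)

1. A_x = 797/130  [G, C, A are collinear ∩ BA ⟂ GC]
2. A_y = -19/130  [G, C, A are collinear ∩ BA ⟂ GC]
   → A = (797/130, -19/130)
3. F_x = 358461/56290  [E, B, F are collinear ∩ AF ⟂ EB]
4. F_y = -17143/11258  [E, B, F are collinear ∩ AF ⟂ EB]
   → F = (358461/56290, -17143/11258)
5. D_x = -1259101/56290  [D is the reflection of F across B]
6. D_y = -72921/11258  [D is the reflection of F across B]
   → D = (-1259101/56290, -72921/11258)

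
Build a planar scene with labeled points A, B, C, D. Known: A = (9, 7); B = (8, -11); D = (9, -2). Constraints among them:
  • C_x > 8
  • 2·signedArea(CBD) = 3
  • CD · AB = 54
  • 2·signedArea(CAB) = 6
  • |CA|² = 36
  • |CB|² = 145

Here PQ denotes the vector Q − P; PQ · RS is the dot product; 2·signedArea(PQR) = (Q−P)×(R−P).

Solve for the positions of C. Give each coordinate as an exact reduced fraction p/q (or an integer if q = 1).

1. C_x = 9  [2·signedArea(CAB) = 6 ∩ 2·signedArea(CBD) = 3]
2. C_y = 1  [2·signedArea(CAB) = 6 ∩ 2·signedArea(CBD) = 3]
   → C = (9, 1)

C = (9, 1)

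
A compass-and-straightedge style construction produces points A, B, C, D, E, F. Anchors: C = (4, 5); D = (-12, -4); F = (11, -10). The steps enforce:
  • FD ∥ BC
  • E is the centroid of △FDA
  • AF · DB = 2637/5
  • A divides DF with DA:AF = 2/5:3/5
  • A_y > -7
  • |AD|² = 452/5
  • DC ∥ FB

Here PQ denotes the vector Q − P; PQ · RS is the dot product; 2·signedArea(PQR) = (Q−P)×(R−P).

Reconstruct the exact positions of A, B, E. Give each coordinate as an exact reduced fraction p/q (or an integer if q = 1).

A = (-14/5, -32/5)
B = (27, -1)
E = (-19/15, -34/5)

1. A_x = -14/5  [A divides DF with DA:AF = 2/5:3/5]
2. A_y = -32/5  [A divides DF with DA:AF = 2/5:3/5]
   → A = (-14/5, -32/5)
3. B_x = 27  [FD ∥ BC ∩ DC ∥ FB]
4. B_y = -1  [FD ∥ BC ∩ DC ∥ FB]
   → B = (27, -1)
5. E_x = -19/15  [E is the centroid of △FDA]
6. E_y = -34/5  [E is the centroid of △FDA]
   → E = (-19/15, -34/5)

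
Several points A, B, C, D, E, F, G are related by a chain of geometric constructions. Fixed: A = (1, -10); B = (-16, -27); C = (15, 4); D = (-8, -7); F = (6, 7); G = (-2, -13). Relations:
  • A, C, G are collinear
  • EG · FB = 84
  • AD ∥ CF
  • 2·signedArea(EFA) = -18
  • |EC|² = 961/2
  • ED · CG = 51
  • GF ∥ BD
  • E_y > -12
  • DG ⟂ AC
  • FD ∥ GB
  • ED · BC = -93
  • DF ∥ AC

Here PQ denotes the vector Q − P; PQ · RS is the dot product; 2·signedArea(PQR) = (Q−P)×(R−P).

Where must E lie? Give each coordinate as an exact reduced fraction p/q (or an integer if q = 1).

1. E_x = -1/2  [2·signedArea(EFA) = -18 ∩ ED · BC = -93]
2. E_y = -23/2  [2·signedArea(EFA) = -18 ∩ ED · BC = -93]
   → E = (-1/2, -23/2)

E = (-1/2, -23/2)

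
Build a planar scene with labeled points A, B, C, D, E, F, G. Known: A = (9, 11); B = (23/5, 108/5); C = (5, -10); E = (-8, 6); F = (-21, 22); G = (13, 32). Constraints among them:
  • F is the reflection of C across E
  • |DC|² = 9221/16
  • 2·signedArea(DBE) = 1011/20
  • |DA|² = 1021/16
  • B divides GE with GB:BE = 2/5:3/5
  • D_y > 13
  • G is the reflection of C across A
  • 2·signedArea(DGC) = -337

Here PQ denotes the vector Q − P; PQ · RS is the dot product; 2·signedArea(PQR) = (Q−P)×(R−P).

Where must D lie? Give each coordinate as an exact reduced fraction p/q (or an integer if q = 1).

1. D_x = 3/2  [2·signedArea(DBE) = 1011/20 ∩ 2·signedArea(DGC) = -337]
2. D_y = 55/4  [2·signedArea(DBE) = 1011/20 ∩ 2·signedArea(DGC) = -337]
   → D = (3/2, 55/4)

D = (3/2, 55/4)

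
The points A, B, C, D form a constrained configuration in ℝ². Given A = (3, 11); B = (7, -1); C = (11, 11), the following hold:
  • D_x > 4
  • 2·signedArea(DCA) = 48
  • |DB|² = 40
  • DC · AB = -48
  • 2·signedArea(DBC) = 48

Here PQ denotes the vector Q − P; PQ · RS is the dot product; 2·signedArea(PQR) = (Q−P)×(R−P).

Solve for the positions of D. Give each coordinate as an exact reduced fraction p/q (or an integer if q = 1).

D = (5, 5)

1. D_x = 5  [2·signedArea(DBC) = 48 ∩ 2·signedArea(DCA) = 48]
2. D_y = 5  [2·signedArea(DBC) = 48 ∩ 2·signedArea(DCA) = 48]
   → D = (5, 5)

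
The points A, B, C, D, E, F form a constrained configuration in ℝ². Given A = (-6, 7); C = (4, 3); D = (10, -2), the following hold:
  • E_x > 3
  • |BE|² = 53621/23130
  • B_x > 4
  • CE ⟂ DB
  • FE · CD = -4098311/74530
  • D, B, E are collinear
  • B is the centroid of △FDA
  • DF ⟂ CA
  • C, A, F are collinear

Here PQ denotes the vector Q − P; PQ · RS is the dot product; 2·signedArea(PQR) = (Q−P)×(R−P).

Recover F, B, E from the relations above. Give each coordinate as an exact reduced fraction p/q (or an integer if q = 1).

1. F_x = 316/29  [C, A, F are collinear ∩ DF ⟂ CA]
2. F_y = 7/29  [C, A, F are collinear ∩ DF ⟂ CA]
   → F = (316/29, 7/29)
3. B_x = 144/29  [B is the centroid of △FDA]
4. B_y = 152/87  [B is the centroid of △FDA]
   → B = (144/29, 152/87)
5. E_x = 279049/74530  [D, B, E are collinear ∩ CE ⟂ DB]
6. E_y = 197967/74530  [D, B, E are collinear ∩ CE ⟂ DB]
   → E = (279049/74530, 197967/74530)

B = (144/29, 152/87)
E = (279049/74530, 197967/74530)
F = (316/29, 7/29)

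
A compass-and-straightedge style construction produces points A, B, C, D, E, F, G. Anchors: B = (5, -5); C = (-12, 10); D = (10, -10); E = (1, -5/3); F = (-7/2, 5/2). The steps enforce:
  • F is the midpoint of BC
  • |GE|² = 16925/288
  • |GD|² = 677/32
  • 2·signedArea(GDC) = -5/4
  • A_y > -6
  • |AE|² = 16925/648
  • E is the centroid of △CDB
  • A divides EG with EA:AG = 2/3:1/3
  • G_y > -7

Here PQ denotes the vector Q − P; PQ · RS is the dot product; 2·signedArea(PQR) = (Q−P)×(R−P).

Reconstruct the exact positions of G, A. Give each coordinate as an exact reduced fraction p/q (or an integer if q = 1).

A = (19/4, -185/36)
G = (53/8, -55/8)

1. G_x = 53/8  [line -20·x + -22·y + -75/4 = 0 ∩ |GD|² = 677/32]
2. G_y = -55/8  [line -20·x + -22·y + -75/4 = 0 ∩ |GD|² = 677/32]
   → G = (53/8, -55/8)
3. A_x = 19/4  [A divides EG with EA:AG = 2/3:1/3]
4. A_y = -185/36  [A divides EG with EA:AG = 2/3:1/3]
   → A = (19/4, -185/36)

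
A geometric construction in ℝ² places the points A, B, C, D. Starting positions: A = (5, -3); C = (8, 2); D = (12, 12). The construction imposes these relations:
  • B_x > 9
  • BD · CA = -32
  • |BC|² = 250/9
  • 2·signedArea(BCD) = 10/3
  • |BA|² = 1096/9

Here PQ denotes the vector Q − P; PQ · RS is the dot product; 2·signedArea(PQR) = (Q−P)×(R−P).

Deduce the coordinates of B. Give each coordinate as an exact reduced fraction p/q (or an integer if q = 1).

1. B_x = 29/3  [2·signedArea(BCD) = 10/3 ∩ BD · CA = -32]
2. B_y = 7  [2·signedArea(BCD) = 10/3 ∩ BD · CA = -32]
   → B = (29/3, 7)

B = (29/3, 7)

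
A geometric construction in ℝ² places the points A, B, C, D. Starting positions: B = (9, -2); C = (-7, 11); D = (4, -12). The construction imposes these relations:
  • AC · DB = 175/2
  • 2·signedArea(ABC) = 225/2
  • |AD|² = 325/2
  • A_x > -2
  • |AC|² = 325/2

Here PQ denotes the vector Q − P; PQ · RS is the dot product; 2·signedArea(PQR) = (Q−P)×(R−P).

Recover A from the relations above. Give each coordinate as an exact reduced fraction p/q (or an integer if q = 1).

1. A_x = -3/2  [AC · DB = 175/2 ∩ 2·signedArea(ABC) = 225/2]
2. A_y = -1/2  [AC · DB = 175/2 ∩ 2·signedArea(ABC) = 225/2]
   → A = (-3/2, -1/2)

A = (-3/2, -1/2)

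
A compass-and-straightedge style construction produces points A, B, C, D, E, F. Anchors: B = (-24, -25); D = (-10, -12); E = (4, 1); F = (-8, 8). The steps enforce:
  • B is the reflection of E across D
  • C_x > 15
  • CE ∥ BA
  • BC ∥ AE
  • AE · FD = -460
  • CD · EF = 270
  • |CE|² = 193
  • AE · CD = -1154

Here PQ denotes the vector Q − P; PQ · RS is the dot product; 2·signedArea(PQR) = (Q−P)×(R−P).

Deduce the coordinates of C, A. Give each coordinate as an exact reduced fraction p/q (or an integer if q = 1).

A = (-36, -18)
C = (16, -6)

1. C_x = 16  [line 12·x + -7·y + -234 = 0 ∩ |CE|² = 193]
2. C_y = -6  [line 12·x + -7·y + -234 = 0 ∩ |CE|² = 193]
   → C = (16, -6)
3. A_x = -36  [BC ∥ AE ∩ CE ∥ BA]
4. A_y = -18  [BC ∥ AE ∩ CE ∥ BA]
   → A = (-36, -18)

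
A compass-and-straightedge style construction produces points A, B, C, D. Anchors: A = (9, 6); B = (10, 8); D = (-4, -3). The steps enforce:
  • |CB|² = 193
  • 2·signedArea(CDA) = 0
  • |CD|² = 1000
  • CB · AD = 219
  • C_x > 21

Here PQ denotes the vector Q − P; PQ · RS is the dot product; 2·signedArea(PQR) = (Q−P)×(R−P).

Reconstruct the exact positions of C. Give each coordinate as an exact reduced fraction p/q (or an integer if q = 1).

C = (22, 15)

1. C_x = 22  [2·signedArea(CDA) = 0 ∩ CB · AD = 219]
2. C_y = 15  [2·signedArea(CDA) = 0 ∩ CB · AD = 219]
   → C = (22, 15)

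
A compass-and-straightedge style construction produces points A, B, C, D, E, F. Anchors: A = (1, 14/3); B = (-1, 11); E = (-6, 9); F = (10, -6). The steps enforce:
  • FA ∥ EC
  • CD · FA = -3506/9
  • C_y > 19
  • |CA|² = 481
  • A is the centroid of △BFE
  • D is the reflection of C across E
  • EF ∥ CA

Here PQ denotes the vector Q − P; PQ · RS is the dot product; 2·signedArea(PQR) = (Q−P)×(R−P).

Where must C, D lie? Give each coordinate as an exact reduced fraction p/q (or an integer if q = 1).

1. C_x = -15  [EF ∥ CA ∩ FA ∥ EC]
2. C_y = 59/3  [EF ∥ CA ∩ FA ∥ EC]
   → C = (-15, 59/3)
3. D_x = 3  [D is the reflection of C across E]
4. D_y = -5/3  [D is the reflection of C across E]
   → D = (3, -5/3)

C = (-15, 59/3)
D = (3, -5/3)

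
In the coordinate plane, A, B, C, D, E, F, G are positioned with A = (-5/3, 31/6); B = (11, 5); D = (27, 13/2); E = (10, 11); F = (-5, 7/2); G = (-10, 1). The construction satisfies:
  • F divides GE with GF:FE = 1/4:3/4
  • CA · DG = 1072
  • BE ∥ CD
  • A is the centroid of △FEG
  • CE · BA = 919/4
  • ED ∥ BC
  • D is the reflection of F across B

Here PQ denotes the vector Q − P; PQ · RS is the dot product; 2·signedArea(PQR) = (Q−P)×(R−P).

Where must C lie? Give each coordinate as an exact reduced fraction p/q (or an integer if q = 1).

1. C_x = 28  [BE ∥ CD ∩ ED ∥ BC]
2. C_y = 1/2  [BE ∥ CD ∩ ED ∥ BC]
   → C = (28, 1/2)

C = (28, 1/2)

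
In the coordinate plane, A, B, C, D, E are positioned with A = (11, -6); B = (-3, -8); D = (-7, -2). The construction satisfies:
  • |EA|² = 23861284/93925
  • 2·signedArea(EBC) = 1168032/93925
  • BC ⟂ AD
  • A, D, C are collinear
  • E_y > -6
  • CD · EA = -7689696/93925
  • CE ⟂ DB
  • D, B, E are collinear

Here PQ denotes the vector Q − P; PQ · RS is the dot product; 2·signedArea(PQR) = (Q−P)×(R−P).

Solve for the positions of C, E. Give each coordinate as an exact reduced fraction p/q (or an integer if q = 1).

C = (-163/85, -266/85)
E = (-5431/1105, -5666/1105)

1. C_x = -163/85  [A, D, C are collinear ∩ BC ⟂ AD]
2. C_y = -266/85  [A, D, C are collinear ∩ BC ⟂ AD]
   → C = (-163/85, -266/85)
3. E_x = -5431/1105  [D, B, E are collinear ∩ CE ⟂ DB]
4. E_y = -5666/1105  [D, B, E are collinear ∩ CE ⟂ DB]
   → E = (-5431/1105, -5666/1105)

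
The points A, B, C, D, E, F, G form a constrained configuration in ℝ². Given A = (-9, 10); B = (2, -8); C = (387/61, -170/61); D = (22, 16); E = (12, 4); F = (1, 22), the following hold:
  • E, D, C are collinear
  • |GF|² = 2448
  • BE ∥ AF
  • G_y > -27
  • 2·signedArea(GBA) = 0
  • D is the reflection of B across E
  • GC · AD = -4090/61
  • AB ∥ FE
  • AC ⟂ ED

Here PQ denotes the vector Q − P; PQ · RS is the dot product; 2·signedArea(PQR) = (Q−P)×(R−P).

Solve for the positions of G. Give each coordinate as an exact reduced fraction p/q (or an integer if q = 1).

G = (13, -26)

1. G_x = 13  [2·signedArea(GBA) = 0 ∩ GC · AD = -4090/61]
2. G_y = -26  [2·signedArea(GBA) = 0 ∩ GC · AD = -4090/61]
   → G = (13, -26)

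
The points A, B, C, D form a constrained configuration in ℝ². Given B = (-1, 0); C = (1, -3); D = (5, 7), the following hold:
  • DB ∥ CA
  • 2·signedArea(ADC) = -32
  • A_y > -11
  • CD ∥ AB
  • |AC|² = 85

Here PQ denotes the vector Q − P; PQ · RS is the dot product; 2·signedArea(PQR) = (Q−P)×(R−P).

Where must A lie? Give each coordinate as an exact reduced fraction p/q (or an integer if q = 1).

A = (-5, -10)

1. A_x = -5  [CD ∥ AB ∩ DB ∥ CA]
2. A_y = -10  [CD ∥ AB ∩ DB ∥ CA]
   → A = (-5, -10)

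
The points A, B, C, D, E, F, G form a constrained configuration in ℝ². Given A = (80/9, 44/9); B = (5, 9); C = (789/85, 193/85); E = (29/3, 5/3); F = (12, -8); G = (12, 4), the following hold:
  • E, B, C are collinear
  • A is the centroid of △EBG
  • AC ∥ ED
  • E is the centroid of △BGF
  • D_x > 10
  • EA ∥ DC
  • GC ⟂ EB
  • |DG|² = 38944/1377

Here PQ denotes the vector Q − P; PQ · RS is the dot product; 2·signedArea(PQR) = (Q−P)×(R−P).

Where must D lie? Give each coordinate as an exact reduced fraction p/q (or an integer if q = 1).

1. D_x = 7696/765  [EA ∥ DC ∩ AC ∥ ED]
2. D_y = -728/765  [EA ∥ DC ∩ AC ∥ ED]
   → D = (7696/765, -728/765)

D = (7696/765, -728/765)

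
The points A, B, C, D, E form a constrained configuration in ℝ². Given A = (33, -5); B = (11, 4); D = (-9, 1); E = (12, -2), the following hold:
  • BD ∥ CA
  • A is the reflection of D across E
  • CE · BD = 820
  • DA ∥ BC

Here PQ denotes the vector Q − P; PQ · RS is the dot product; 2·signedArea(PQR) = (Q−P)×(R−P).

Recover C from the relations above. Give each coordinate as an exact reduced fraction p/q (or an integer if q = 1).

C = (53, -2)

1. C_x = 53  [BD ∥ CA ∩ DA ∥ BC]
2. C_y = -2  [BD ∥ CA ∩ DA ∥ BC]
   → C = (53, -2)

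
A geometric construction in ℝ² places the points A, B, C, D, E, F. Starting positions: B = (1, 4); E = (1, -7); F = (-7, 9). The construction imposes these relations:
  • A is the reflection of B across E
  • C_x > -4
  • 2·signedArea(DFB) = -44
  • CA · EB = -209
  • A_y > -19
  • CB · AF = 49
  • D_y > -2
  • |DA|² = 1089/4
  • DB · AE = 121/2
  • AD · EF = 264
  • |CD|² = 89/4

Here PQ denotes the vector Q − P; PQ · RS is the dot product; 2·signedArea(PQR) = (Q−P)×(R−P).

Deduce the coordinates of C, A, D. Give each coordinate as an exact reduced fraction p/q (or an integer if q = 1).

A = (1, -18)
C = (-3, 1)
D = (1, -3/2)

1. A_x = 1  [A is the reflection of B across E]
2. A_y = -18  [A is the reflection of B across E]
   → A = (1, -18)
3. D_x = 1  [DB · AE = 121/2 ∩ AD · EF = 264]
4. D_y = -3/2  [DB · AE = 121/2 ∩ AD · EF = 264]
   → D = (1, -3/2)
5. C_x = -3  [CB · AF = 49 ∩ CA · EB = -209]
6. C_y = 1  [CB · AF = 49 ∩ CA · EB = -209]
   → C = (-3, 1)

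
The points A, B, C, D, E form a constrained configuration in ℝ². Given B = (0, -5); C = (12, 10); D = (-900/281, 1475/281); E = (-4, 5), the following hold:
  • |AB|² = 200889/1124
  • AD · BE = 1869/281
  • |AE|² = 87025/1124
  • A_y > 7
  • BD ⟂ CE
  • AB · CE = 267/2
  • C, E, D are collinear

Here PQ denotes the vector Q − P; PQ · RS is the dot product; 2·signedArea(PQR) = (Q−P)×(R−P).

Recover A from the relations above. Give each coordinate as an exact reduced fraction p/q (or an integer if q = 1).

1. A_x = 1236/281  [AD · BE = 1869/281 ∩ AB · CE = 267/2]
2. A_y = 4285/562  [AD · BE = 1869/281 ∩ AB · CE = 267/2]
   → A = (1236/281, 4285/562)

A = (1236/281, 4285/562)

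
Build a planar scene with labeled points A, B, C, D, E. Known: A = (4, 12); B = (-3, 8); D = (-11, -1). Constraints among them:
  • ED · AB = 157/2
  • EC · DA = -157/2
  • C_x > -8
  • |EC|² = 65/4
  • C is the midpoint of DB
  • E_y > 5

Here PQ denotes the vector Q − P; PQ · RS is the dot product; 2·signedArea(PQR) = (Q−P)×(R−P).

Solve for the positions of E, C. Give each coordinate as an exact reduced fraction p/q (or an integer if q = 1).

C = (-7, 7/2)
E = (-7/2, 11/2)

1. C_x = -7  [C is the midpoint of DB]
2. C_y = 7/2  [C is the midpoint of DB]
   → C = (-7, 7/2)
3. E_x = -7/2  [EC · DA = -157/2 ∩ ED · AB = 157/2]
4. E_y = 11/2  [EC · DA = -157/2 ∩ ED · AB = 157/2]
   → E = (-7/2, 11/2)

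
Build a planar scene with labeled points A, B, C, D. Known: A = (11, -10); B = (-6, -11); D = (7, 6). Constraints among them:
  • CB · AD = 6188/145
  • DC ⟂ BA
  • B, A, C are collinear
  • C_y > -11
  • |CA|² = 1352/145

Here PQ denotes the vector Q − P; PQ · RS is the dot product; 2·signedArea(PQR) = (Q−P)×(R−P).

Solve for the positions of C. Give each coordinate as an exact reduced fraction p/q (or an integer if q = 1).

C = (1153/145, -1476/145)

1. C_x = 1153/145  [B, A, C are collinear ∩ DC ⟂ BA]
2. C_y = -1476/145  [B, A, C are collinear ∩ DC ⟂ BA]
   → C = (1153/145, -1476/145)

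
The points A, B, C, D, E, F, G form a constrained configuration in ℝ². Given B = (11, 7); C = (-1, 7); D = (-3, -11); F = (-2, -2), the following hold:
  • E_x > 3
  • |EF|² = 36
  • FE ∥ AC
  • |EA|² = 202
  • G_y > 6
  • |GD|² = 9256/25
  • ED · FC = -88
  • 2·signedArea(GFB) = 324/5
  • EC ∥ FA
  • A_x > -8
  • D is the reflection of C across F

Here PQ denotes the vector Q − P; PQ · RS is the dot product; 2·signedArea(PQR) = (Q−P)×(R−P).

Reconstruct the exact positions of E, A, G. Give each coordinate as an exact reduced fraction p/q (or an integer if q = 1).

1. E_x = 4  [line -1·x + -9·y + -14 = 0 ∩ |EF|² = 36]
2. E_y = -2  [line -1·x + -9·y + -14 = 0 ∩ |EF|² = 36]
   → E = (4, -2)
3. A_x = -7  [FE ∥ AC ∩ EC ∥ FA]
4. A_y = 7  [FE ∥ AC ∩ EC ∥ FA]
   → A = (-7, 7)
5. G_x = 19/5  [line -9·x + 13·y + -284/5 = 0 ∩ |GD|² = 9256/25]
6. G_y = 7  [line -9·x + 13·y + -284/5 = 0 ∩ |GD|² = 9256/25]
   → G = (19/5, 7)

A = (-7, 7)
E = (4, -2)
G = (19/5, 7)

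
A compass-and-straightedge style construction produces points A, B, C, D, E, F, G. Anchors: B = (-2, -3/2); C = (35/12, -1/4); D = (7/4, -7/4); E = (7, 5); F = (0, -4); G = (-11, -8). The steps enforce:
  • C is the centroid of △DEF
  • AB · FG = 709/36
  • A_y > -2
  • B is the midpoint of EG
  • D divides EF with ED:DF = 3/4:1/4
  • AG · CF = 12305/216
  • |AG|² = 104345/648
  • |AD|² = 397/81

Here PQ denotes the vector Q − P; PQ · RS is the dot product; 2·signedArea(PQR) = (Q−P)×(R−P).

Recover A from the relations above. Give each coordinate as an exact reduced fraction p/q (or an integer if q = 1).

A = (-13/36, -13/12)

1. A_x = -13/36  [AB · FG = 709/36 ∩ AG · CF = 12305/216]
2. A_y = -13/12  [AB · FG = 709/36 ∩ AG · CF = 12305/216]
   → A = (-13/36, -13/12)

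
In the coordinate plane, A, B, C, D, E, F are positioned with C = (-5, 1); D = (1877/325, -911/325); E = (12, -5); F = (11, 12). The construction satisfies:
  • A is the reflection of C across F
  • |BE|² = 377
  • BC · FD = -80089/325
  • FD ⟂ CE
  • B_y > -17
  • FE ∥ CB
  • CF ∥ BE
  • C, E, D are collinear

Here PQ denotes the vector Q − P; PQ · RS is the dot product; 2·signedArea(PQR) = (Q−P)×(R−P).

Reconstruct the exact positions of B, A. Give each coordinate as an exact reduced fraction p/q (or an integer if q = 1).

1. B_x = -4  [CF ∥ BE ∩ FE ∥ CB]
2. B_y = -16  [CF ∥ BE ∩ FE ∥ CB]
   → B = (-4, -16)
3. A_x = 27  [A is the reflection of C across F]
4. A_y = 23  [A is the reflection of C across F]
   → A = (27, 23)

A = (27, 23)
B = (-4, -16)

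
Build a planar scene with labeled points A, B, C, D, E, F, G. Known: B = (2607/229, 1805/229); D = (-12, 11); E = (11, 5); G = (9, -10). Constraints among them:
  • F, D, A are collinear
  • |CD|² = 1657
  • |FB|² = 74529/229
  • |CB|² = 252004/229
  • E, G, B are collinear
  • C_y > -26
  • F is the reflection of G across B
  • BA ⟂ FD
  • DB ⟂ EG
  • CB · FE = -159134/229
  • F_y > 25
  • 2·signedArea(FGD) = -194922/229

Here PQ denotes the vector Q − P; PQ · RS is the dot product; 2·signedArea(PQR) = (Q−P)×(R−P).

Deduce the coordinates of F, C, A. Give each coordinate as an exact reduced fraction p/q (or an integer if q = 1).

1. F_x = 3153/229  [F is the reflection of G across B]
2. F_y = 5900/229  [F is the reflection of G across B]
   → F = (3153/229, 5900/229)
3. C_x = 7  [line 634/229·x + 4755/229·y + 114437/229 = 0 ∩ |CB|² = 252004/229]
4. C_y = -25  [line 634/229·x + 4755/229·y + 114437/229 = 0 ∩ |CB|² = 252004/229]
   → C = (7, -25)
5. A_x = 446805/104882  [F, D, A are collinear ∩ BA ⟂ FD]
6. A_y = 2130811/104882  [F, D, A are collinear ∩ BA ⟂ FD]
   → A = (446805/104882, 2130811/104882)

A = (446805/104882, 2130811/104882)
C = (7, -25)
F = (3153/229, 5900/229)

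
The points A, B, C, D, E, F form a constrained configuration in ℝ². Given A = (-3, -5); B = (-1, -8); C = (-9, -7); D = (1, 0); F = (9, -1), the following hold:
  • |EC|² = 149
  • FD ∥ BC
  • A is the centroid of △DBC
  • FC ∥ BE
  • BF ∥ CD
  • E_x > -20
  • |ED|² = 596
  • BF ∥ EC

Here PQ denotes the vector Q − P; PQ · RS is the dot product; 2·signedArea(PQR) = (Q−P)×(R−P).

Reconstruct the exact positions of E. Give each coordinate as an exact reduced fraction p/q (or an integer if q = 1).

1. E_x = -19  [BF ∥ EC ∩ FC ∥ BE]
2. E_y = -14  [BF ∥ EC ∩ FC ∥ BE]
   → E = (-19, -14)

E = (-19, -14)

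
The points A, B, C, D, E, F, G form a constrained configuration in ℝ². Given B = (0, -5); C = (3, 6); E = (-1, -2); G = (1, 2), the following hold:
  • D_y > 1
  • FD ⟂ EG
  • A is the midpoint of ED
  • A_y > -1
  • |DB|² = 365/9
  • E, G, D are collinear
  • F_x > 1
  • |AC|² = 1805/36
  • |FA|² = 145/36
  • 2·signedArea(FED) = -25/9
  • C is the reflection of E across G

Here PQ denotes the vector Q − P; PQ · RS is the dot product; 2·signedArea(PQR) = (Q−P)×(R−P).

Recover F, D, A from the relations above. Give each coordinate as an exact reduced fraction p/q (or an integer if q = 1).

A = (-1/6, -1/3)
D = (2/3, 4/3)
F = (4/3, 1)

1. D_x = 2/3  [line -4·x + 2·y + 0 = 0 ∩ |DB|² = 365/9]
2. D_y = 4/3  [line -4·x + 2·y + 0 = 0 ∩ |DB|² = 365/9]
   → D = (2/3, 4/3)
3. A_x = -1/6  [A is the midpoint of ED]
4. A_y = -1/3  [A is the midpoint of ED]
   → A = (-1/6, -1/3)
5. F_x = 4/3  [2·signedArea(FED) = -25/9 ∩ FD ⟂ EG]
6. F_y = 1  [2·signedArea(FED) = -25/9 ∩ FD ⟂ EG]
   → F = (4/3, 1)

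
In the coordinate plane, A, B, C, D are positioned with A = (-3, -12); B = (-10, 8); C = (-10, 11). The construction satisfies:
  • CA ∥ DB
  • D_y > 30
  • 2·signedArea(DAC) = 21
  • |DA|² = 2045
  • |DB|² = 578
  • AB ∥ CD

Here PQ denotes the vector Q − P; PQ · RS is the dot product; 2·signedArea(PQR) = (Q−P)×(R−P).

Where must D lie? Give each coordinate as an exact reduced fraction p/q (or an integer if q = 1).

1. D_x = -17  [CA ∥ DB ∩ AB ∥ CD]
2. D_y = 31  [CA ∥ DB ∩ AB ∥ CD]
   → D = (-17, 31)

D = (-17, 31)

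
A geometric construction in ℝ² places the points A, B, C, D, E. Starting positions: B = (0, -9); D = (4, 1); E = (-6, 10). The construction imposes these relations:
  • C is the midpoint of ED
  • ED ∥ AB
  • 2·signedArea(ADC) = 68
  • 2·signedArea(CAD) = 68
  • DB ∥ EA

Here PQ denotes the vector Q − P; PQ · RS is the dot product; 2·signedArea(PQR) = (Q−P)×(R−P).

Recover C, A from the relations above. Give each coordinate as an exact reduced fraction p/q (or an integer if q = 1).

A = (-10, 0)
C = (-1, 11/2)

1. C_x = -1  [C is the midpoint of ED]
2. C_y = 11/2  [C is the midpoint of ED]
   → C = (-1, 11/2)
3. A_x = -10  [ED ∥ AB ∩ DB ∥ EA]
4. A_y = 0  [ED ∥ AB ∩ DB ∥ EA]
   → A = (-10, 0)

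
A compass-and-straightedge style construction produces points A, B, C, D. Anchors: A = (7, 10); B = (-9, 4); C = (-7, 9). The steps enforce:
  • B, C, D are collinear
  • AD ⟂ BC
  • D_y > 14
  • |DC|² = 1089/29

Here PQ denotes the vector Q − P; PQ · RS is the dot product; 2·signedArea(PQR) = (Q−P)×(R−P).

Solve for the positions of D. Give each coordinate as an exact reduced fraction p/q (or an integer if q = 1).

1. D_x = -137/29  [B, C, D are collinear ∩ AD ⟂ BC]
2. D_y = 426/29  [B, C, D are collinear ∩ AD ⟂ BC]
   → D = (-137/29, 426/29)

D = (-137/29, 426/29)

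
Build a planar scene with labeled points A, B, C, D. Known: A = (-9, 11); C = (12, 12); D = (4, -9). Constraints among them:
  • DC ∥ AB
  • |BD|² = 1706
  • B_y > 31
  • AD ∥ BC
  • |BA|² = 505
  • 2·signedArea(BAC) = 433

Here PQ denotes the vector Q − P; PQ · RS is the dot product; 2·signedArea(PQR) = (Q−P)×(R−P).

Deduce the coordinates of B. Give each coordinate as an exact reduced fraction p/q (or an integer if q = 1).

B = (-1, 32)

1. B_x = -1  [AD ∥ BC ∩ DC ∥ AB]
2. B_y = 32  [AD ∥ BC ∩ DC ∥ AB]
   → B = (-1, 32)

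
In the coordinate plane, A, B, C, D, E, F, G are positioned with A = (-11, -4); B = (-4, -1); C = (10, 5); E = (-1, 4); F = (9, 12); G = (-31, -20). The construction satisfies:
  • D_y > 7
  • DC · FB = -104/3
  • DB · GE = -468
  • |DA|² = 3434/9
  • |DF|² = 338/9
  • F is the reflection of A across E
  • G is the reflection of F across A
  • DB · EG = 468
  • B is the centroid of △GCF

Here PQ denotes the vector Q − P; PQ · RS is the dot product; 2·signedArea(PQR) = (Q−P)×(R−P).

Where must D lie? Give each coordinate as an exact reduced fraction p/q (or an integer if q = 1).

1. D_x = 14/3  [DB · GE = -468 ∩ DC · FB = -104/3]
2. D_y = 23/3  [DB · GE = -468 ∩ DC · FB = -104/3]
   → D = (14/3, 23/3)

D = (14/3, 23/3)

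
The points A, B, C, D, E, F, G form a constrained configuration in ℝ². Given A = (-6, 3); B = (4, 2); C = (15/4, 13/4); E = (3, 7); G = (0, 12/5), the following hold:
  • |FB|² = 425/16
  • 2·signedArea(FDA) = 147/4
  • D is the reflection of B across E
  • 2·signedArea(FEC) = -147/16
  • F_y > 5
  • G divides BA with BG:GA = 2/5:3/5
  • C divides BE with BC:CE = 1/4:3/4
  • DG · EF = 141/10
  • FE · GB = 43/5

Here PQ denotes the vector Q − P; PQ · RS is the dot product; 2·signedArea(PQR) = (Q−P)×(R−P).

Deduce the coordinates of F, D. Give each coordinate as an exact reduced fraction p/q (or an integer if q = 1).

1. F_x = 3/4  [2·signedArea(FEC) = -147/16 ∩ FE · GB = 43/5]
2. F_y = 6  [2·signedArea(FEC) = -147/16 ∩ FE · GB = 43/5]
   → F = (3/4, 6)
3. D_x = 2  [2·signedArea(FDA) = 147/4 ∩ D is the reflection of B across E]
4. D_y = 12  [2·signedArea(FDA) = 147/4 ∩ D is the reflection of B across E]
   → D = (2, 12)

D = (2, 12)
F = (3/4, 6)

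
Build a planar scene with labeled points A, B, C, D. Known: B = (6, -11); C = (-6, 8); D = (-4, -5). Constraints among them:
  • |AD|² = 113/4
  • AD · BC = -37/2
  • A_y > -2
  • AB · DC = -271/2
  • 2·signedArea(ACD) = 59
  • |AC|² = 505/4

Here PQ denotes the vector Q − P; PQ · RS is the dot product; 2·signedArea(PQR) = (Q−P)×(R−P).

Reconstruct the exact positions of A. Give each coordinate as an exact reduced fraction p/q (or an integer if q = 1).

A = (0, -3/2)

1. A_x = 0  [2·signedArea(ACD) = 59 ∩ AB · DC = -271/2]
2. A_y = -3/2  [2·signedArea(ACD) = 59 ∩ AB · DC = -271/2]
   → A = (0, -3/2)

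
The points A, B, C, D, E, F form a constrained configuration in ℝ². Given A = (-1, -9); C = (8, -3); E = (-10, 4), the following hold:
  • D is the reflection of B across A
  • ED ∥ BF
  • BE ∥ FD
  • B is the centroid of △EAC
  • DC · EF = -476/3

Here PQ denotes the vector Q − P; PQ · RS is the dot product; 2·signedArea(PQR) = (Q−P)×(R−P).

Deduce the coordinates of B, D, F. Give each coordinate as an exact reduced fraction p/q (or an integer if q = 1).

B = (-1, -8/3)
D = (-1, -46/3)
F = (8, -22)

1. B_x = -1  [B is the centroid of △EAC]
2. B_y = -8/3  [B is the centroid of △EAC]
   → B = (-1, -8/3)
3. D_x = -1  [D is the reflection of B across A]
4. D_y = -46/3  [D is the reflection of B across A]
   → D = (-1, -46/3)
5. F_x = 8  [BE ∥ FD ∩ ED ∥ BF]
6. F_y = -22  [BE ∥ FD ∩ ED ∥ BF]
   → F = (8, -22)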